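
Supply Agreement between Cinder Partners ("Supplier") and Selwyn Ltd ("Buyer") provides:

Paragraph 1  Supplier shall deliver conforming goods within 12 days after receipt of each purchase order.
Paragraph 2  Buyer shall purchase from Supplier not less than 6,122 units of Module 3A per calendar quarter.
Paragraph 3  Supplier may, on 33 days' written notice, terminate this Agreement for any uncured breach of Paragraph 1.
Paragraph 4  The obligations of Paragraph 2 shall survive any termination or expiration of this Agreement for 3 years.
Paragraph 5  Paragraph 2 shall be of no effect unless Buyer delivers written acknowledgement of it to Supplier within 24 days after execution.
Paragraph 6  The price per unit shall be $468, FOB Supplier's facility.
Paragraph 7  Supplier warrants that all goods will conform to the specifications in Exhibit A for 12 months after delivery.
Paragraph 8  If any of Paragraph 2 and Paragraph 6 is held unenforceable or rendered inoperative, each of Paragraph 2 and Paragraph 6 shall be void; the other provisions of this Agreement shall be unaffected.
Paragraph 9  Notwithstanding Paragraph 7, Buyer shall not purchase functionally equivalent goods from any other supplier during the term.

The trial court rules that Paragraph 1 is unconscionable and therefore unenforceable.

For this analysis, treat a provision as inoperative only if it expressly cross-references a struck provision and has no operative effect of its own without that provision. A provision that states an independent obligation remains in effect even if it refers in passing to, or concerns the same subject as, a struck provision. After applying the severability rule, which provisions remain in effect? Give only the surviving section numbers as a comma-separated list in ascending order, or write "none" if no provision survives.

Paragraph 1 is struck. Paragraph 3 operates only by reference to Paragraph 1, so it falls with Paragraph 1. Paragraph 8 ties Paragraph 2 and Paragraph 6 together, but none of those is affected here; the remaining provisions continue in force under Paragraph 8. Paragraph 2, Paragraph 4, Paragraph 5, Paragraph 6, Paragraph 7, Paragraph 8, and Paragraph 9 remain in effect.

2, 4, 5, 6, 7, 8, 9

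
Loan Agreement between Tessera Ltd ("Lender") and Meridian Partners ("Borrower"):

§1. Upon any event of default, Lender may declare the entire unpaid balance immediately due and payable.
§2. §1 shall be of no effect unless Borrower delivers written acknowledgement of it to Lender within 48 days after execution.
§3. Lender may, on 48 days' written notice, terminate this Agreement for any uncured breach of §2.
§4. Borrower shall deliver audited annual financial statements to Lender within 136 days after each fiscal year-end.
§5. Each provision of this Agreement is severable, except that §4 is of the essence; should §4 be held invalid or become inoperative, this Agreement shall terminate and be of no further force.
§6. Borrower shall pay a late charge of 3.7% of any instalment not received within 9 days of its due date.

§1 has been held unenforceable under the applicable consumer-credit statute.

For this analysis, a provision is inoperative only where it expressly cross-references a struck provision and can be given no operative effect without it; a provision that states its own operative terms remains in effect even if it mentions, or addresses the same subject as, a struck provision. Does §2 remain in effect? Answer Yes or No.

§1 is struck. The only function of §2 is the acknowledgement condition for §1, so it cannot stand once §1 is removed. §3 operates only by reference to §2, so it falls with §2. §5 makes §4 an essential term, but §4 is unaffected, so the severability proviso in §5 preserves the remaining provisions. The provisions still in force are §4, §5, and §6. §2 is among the inoperative provisions, so the answer is no.

No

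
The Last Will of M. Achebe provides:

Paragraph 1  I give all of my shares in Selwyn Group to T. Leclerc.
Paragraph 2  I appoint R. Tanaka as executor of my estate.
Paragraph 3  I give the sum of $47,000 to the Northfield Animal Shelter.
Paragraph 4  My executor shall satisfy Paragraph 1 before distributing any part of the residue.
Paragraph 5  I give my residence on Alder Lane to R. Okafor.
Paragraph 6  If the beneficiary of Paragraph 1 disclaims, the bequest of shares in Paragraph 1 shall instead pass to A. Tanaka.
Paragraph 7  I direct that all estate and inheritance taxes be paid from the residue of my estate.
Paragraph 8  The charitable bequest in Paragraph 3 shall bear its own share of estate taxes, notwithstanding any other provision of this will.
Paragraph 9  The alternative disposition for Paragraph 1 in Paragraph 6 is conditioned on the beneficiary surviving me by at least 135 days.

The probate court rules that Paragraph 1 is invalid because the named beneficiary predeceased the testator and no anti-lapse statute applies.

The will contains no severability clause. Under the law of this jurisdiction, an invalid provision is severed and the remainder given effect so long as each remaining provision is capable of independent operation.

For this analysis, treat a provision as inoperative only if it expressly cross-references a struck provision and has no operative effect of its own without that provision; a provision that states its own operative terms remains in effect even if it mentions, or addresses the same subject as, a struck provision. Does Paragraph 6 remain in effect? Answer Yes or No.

Paragraph 1 is struck. Paragraph 4 has no operative effect of its own apart from Paragraph 1 and is therefore inoperative. Paragraph 6 has no operative effect of its own apart from Paragraph 1 and is therefore inoperative. Paragraph 9 merely fixes the survivorship condition on Paragraph 6; with Paragraph 6 gone it has nothing to operate on and falls away. Under the stated default rule, only provisions that cannot operate independently fall away; the rest are enforced. Paragraph 2, Paragraph 3, Paragraph 5, Paragraph 7, and Paragraph 8 remain in effect. Paragraph 6 is among the inoperative provisions, so the answer is no.

No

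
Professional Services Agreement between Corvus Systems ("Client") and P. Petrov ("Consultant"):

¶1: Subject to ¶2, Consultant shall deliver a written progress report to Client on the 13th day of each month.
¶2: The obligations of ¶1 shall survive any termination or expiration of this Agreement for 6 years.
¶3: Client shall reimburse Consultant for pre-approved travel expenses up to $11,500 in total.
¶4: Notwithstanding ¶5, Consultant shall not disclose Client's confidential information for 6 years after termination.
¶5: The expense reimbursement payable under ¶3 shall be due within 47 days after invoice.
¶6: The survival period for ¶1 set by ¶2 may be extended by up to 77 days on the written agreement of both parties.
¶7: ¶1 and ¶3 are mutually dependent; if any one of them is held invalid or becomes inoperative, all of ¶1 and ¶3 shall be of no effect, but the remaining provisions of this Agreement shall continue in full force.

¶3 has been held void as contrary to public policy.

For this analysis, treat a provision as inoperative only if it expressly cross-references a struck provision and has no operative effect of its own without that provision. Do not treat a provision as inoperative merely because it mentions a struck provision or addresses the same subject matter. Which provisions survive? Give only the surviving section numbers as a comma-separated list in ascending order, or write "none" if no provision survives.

4, 7

¶3 is struck. The whole of ¶5 is the payment deadline for the expense reimbursement, defined by reference to ¶3, so ¶5 cannot stand once ¶3 is removed. Although ¶4 refers to ¶5, its operative terms do not depend on ¶5, so it remains in effect. ¶7 declares ¶1 and ¶3 mutually dependent; since one of them has fallen, all of them are of no effect. That brings down ¶1 as well. ¶2 and ¶6 in turn depend solely on a provision now struck and likewise fall. The remainder continues in force under ¶7. That leaves ¶4 and ¶7 in effect.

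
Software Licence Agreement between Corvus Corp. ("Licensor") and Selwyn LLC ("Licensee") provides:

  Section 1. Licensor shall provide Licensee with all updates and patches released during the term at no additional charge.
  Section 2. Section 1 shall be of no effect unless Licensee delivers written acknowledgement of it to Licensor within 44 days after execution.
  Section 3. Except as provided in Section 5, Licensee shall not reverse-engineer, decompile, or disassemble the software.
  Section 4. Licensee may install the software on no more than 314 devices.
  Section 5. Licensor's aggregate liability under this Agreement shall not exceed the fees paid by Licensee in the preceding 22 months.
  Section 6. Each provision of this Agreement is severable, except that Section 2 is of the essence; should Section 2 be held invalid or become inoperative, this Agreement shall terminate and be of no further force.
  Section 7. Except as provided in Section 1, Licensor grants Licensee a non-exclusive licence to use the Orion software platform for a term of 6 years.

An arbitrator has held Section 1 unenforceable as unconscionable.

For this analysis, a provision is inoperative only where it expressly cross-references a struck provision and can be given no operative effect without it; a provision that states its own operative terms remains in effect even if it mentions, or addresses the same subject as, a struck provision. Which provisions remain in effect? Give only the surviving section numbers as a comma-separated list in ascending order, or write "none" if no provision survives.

Section 1 is struck. The only function of Section 2 is the acknowledgement condition for Section 1, so it cannot stand once Section 1 is removed. Section 6 makes Section 2 an essential term, and Section 2 has been rendered inoperative by the cascade; under Section 6, the entire Agreement is therefore void. No provision of the Agreement survives.

none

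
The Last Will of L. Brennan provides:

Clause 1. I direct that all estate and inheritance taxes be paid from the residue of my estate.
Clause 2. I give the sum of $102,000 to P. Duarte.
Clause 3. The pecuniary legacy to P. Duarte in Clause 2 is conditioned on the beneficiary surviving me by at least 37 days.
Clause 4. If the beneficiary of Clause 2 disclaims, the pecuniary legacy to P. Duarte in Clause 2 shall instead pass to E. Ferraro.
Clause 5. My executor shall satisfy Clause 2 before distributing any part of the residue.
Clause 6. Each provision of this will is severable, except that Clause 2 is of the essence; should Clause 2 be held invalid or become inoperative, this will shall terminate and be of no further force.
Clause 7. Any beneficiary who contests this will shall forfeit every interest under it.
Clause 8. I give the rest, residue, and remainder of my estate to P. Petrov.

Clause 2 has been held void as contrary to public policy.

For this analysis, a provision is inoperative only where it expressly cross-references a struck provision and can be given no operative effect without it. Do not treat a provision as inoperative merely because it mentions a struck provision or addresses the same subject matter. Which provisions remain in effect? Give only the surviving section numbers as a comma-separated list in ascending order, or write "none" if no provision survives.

Clause 2 is struck. Clause 3 merely fixes the survivorship condition on Clause 2; with Clause 2 gone it has nothing to operate on and falls away. Clause 4 merely fixes the alternative disposition for Clause 2; with Clause 2 gone it has nothing to operate on and falls away. Clause 5 has no operative effect of its own apart from Clause 2 and is therefore inoperative. Clause 6 makes Clause 2 an essential term, and Clause 2 is the provision held invalid; under Clause 6, the entire will is therefore void. No provision of the will survives.

none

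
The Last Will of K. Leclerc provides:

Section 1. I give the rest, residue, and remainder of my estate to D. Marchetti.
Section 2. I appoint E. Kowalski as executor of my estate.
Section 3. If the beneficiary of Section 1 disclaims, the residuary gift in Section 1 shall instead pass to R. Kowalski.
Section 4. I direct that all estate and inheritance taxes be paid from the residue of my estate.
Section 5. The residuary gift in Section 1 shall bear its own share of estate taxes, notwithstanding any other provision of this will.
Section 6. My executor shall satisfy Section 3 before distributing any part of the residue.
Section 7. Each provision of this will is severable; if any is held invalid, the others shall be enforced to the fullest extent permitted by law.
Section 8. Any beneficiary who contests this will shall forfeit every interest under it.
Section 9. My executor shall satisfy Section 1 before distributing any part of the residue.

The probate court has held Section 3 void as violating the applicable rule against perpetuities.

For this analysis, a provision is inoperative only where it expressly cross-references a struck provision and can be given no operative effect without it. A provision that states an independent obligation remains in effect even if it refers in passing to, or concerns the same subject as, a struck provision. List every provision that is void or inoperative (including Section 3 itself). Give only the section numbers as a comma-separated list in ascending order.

3, 6

Section 3 is struck. Section 6 merely fixes the priority direction for Section 3; with Section 3 gone it has nothing to operate on and falls away. Under the severability clause in Section 7, the remaining provisions continue in force. Section 1, Section 2, Section 4, Section 5, Section 7, Section 8, and Section 9 remain in effect.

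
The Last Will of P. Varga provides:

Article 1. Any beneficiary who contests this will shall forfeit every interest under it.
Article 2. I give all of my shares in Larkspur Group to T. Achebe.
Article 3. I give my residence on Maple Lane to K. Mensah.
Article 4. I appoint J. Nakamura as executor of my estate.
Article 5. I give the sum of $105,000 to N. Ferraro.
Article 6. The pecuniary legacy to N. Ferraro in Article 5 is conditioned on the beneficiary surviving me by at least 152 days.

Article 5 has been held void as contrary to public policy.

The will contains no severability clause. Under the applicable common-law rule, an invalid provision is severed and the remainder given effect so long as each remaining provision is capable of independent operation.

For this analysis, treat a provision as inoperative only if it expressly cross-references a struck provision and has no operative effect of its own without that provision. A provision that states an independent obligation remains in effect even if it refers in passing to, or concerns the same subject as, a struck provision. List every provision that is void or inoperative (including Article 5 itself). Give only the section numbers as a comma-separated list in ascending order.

5, 6

Article 5 is struck. Article 6 operates only by reference to Article 5, so it falls with Article 5. Under the stated default rule, only provisions that cannot operate independently fall away; the rest are enforced. The provisions still in force are Article 1, Article 2, Article 3, and Article 4.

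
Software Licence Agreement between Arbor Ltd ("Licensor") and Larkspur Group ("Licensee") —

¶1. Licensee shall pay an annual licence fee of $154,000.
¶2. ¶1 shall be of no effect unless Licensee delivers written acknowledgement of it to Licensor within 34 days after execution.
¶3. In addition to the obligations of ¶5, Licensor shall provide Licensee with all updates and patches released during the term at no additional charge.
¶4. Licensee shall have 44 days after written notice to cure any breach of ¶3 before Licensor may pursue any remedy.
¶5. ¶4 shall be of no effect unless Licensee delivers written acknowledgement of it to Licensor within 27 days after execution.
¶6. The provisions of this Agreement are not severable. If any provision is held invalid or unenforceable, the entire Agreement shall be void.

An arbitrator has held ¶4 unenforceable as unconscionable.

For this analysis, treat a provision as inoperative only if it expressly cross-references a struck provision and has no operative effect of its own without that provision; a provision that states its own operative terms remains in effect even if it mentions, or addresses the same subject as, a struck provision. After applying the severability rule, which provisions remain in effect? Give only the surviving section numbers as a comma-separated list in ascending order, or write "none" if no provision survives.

none

¶4 is struck. The only function of ¶5 is the acknowledgement condition for ¶4, so it cannot stand once ¶4 is removed. ¶6 provides that the Agreement is not severable, so the invalidity of any one provision voids the entire Agreement. No provision of the Agreement survives.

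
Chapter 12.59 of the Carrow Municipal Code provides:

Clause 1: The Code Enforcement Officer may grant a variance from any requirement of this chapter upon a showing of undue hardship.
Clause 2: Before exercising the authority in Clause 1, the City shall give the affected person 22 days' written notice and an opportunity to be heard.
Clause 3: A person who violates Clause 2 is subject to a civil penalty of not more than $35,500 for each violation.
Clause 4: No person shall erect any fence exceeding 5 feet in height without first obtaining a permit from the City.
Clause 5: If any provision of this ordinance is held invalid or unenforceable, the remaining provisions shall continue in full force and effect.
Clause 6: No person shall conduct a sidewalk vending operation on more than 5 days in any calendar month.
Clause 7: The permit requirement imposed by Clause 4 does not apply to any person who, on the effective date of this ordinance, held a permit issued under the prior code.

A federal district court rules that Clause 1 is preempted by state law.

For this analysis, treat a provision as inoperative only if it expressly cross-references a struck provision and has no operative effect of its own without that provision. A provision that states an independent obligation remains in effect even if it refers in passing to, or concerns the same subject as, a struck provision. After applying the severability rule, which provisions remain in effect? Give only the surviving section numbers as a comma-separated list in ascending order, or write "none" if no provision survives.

Clause 1 is struck. The only function of Clause 2 is the notice-and-hearing requirement for Clause 1, so it cannot stand once Clause 1 is removed. The only function of Clause 3 is the civil penalty for violating Clause 2, so it cannot stand once Clause 2 is removed. Clause 5 is a severability clause and preserves every provision that can still be given independent effect. That leaves Clause 4, Clause 5, Clause 6, and Clause 7 in effect.

4, 5, 6, 7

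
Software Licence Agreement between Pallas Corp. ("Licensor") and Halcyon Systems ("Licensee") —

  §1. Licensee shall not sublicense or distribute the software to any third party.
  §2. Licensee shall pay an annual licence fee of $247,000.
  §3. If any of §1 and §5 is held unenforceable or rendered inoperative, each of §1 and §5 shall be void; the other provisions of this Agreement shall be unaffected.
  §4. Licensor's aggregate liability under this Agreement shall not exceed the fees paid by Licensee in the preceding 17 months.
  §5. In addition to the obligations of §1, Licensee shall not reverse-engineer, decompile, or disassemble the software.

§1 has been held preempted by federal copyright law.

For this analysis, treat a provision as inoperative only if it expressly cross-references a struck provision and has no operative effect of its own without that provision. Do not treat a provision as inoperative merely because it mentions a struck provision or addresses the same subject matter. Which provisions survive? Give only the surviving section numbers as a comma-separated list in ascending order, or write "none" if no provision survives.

§1 is struck. No other provision's operative terms depend on §1. §3 declares §1 and §5 mutually dependent; since one of them has fallen, all of them are of no effect. That brings down §5 as well. The remainder continues in force under §3. §2, §3, and §4 remain in effect.

2, 3, 4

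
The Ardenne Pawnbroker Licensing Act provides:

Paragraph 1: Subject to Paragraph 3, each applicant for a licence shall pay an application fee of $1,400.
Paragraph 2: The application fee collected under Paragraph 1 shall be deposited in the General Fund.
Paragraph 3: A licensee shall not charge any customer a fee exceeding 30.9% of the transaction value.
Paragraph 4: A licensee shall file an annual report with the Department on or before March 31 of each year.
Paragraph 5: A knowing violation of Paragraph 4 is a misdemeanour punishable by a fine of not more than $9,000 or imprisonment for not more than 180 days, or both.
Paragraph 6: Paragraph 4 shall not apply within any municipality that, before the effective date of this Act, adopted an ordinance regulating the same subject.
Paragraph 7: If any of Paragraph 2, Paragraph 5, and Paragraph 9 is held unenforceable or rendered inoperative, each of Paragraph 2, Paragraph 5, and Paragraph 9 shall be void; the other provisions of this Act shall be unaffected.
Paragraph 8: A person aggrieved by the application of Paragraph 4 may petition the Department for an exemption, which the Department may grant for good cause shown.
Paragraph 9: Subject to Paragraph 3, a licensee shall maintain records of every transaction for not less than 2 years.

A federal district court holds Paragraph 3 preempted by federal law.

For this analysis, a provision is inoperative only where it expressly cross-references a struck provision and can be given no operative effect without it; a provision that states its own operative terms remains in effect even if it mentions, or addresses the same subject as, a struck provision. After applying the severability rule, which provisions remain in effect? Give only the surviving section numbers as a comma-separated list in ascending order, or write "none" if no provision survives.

1, 2, 4, 5, 6, 7, 8, 9

Paragraph 3 is struck. Paragraph 1 mentions Paragraph 3 but its own obligation stands independently of Paragraph 3, so Paragraph 1 is not affected. Although Paragraph 9 refers to Paragraph 3, its operative terms do not depend on Paragraph 3, so it remains in effect. No other provision's operative terms depend on Paragraph 3. Paragraph 7 ties Paragraph 2, Paragraph 5, and Paragraph 9 together, but none of those is affected here; the remaining provisions continue in force under Paragraph 7. That leaves Paragraph 1, Paragraph 2, Paragraph 4, Paragraph 5, Paragraph 6, Paragraph 7, Paragraph 8, and Paragraph 9 in effect.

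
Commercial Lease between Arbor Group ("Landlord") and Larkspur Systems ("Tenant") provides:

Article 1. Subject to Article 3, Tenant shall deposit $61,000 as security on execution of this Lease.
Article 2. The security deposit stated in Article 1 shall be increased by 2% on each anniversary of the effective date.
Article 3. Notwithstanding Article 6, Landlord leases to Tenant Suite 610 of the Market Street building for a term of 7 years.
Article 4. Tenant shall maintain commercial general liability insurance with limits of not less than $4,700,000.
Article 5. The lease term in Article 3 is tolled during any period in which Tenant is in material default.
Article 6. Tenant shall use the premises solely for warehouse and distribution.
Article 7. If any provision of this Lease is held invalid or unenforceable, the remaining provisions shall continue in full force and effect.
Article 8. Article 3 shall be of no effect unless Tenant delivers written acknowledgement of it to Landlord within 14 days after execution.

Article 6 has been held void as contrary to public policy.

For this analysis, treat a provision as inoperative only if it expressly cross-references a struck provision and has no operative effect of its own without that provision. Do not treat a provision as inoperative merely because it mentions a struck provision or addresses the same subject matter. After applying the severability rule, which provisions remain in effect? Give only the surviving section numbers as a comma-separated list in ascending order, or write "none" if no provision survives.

Article 6 is struck. Although Article 3 refers to Article 6, its operative terms do not depend on Article 6, so it remains in effect. Nothing else in the Lease is defined by reference to Article 6. Article 7 is a severability clause and preserves every provision that can still be given independent effect. That leaves Article 1, Article 2, Article 3, Article 4, Article 5, Article 7, and Article 8 in effect.

1, 2, 3, 4, 5, 7, 8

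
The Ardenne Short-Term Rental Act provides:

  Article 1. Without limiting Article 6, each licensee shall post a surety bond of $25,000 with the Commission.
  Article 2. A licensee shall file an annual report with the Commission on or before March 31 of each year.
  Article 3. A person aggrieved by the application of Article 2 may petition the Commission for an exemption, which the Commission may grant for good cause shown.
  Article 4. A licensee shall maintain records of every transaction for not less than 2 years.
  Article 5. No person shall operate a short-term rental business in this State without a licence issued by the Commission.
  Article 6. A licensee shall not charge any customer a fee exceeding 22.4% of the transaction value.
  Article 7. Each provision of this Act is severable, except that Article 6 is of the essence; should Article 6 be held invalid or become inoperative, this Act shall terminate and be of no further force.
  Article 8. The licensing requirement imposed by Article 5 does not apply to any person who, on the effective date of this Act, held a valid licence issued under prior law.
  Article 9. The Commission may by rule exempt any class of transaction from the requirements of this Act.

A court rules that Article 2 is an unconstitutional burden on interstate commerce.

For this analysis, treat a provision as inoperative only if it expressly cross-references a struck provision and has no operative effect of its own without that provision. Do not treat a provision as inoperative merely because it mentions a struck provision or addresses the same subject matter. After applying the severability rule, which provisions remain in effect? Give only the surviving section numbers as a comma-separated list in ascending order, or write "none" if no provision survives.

Article 2 is struck. Article 3 has no operative effect of its own apart from Article 2 and is therefore inoperative. Article 7 makes Article 6 an essential term, but Article 6 is unaffected, so the severability proviso in Article 7 preserves the remaining provisions. The provisions still in force are Article 1, Article 4, Article 5, Article 6, Article 7, Article 8, and Article 9.

1, 4, 5, 6, 7, 8, 9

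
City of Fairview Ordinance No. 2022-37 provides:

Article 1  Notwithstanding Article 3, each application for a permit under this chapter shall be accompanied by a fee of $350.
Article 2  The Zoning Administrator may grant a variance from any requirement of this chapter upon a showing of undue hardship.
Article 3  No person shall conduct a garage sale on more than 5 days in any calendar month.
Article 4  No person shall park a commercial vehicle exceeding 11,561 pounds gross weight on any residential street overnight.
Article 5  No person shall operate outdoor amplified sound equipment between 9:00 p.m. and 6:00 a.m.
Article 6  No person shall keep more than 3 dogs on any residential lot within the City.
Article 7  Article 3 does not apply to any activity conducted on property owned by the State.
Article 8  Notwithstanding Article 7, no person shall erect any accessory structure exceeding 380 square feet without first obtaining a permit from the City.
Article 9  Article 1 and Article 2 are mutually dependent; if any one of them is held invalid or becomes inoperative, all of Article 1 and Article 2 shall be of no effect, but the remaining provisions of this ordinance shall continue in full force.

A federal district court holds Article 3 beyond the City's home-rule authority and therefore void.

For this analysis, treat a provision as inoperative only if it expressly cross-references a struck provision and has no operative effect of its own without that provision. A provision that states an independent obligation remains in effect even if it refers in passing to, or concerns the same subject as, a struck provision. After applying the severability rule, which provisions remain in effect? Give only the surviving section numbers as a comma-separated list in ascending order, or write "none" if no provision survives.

Article 3 is struck. Article 7 merely fixes the public-property exemption from Article 3; with Article 3 gone it has nothing to operate on and falls away. Although Article 8 refers to Article 7, its operative terms do not depend on Article 7, so it remains in effect. Although Article 1 refers to Article 3, its operative terms do not depend on Article 3, so it remains in effect. Article 9 ties Article 1 and Article 2 together, but none of those is affected here; the remaining provisions continue in force under Article 9. That leaves Article 1, Article 2, Article 4, Article 5, Article 6, Article 8, and Article 9 in effect.

1, 2, 4, 5, 6, 8, 9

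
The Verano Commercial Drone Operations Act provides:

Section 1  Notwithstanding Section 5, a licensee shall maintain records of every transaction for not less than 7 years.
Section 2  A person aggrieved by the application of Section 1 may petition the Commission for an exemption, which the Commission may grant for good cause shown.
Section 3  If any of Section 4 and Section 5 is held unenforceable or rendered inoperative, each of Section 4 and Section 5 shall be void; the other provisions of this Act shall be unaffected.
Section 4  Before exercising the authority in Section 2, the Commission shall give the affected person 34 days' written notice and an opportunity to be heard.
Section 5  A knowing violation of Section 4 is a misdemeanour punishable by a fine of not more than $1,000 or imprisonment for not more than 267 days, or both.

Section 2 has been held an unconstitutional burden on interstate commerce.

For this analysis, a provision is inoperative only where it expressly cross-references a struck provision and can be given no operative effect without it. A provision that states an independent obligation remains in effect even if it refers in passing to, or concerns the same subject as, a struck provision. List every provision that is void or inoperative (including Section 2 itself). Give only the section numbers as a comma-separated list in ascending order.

2, 4, 5

Section 2 is struck. Section 4 has no operative effect of its own apart from Section 2 and is therefore inoperative. Section 5 has no operative effect of its own apart from Section 4 and is therefore inoperative. Section 1 mentions Section 5 but its own obligation stands independently of Section 5, so Section 1 is not affected. Section 3 declares Section 4 and Section 5 mutually dependent; since one of them has fallen, all of them are of no effect. The remainder continues in force under Section 3. Section 1 and Section 3 remain in effect.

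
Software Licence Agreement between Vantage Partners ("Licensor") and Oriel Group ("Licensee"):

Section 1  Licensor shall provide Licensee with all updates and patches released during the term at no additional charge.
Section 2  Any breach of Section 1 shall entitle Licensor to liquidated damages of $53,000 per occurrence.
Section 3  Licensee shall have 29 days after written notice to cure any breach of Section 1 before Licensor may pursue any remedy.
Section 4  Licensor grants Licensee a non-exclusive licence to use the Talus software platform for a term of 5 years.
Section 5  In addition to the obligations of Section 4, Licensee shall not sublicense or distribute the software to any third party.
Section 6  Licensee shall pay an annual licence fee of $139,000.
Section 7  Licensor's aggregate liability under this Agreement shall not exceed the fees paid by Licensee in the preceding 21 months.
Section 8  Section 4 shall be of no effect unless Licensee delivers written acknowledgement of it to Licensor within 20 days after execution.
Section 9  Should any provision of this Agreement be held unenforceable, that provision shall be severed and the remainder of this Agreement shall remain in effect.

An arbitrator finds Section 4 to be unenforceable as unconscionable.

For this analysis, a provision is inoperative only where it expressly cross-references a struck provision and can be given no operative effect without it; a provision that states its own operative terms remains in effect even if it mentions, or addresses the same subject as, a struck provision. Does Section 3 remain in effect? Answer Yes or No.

Yes

Section 4 is struck. Section 8 has no operative effect of its own apart from Section 4 and is therefore inoperative. Section 5 mentions Section 4 but its own obligation stands independently of Section 4, so Section 5 is not affected. Under the severability clause in Section 9, the remaining provisions continue in force. Section 1, Section 2, Section 3, Section 5, Section 6, Section 7, and Section 9 remain in effect. Section 3 is among the surviving provisions, so the answer is yes.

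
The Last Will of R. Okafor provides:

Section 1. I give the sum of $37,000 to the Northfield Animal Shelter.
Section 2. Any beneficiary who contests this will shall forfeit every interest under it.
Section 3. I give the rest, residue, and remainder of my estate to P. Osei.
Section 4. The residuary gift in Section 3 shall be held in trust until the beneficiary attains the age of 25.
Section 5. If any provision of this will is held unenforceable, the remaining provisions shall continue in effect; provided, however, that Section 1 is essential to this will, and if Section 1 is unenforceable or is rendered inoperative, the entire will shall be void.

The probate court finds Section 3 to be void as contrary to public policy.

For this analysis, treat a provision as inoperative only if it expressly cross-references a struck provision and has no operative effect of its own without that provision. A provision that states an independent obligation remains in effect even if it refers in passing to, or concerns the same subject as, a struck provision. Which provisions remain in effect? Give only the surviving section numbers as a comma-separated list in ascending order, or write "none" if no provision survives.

1, 2, 5

Section 3 is struck. Section 4 has no operative effect of its own apart from Section 3 and is therefore inoperative. Section 5 makes Section 1 an essential term, but Section 1 is unaffected, so the severability proviso in Section 5 preserves the remaining provisions. Section 1, Section 2, and Section 5 remain in effect.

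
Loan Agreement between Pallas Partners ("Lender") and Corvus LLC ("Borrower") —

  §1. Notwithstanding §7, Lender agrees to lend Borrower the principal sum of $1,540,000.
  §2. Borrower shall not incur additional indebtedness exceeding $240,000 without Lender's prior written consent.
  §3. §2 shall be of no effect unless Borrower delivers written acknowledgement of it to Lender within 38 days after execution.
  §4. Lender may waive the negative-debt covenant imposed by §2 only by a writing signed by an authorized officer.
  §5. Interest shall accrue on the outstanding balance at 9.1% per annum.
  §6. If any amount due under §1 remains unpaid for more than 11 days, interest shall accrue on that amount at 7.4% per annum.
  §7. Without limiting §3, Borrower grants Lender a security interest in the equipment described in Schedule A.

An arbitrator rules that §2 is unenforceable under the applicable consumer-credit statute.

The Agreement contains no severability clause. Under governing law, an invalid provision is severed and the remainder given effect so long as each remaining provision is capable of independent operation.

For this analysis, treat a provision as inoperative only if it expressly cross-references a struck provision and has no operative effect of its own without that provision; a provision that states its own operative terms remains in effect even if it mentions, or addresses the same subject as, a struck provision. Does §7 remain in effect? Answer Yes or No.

§2 is struck. §3 has no operative effect of its own apart from §2 and is therefore inoperative. §4 operates only by reference to §2, so it falls with §2. §7 mentions §3 but its own obligation stands independently of §3, so §7 is not affected. With no severability clause, the stated default rule severs what cannot stand and enforces each remaining provision that can operate on its own. The provisions still in force are §1, §5, §6, and §7. §7 is among the surviving provisions, so the answer is yes.

Yes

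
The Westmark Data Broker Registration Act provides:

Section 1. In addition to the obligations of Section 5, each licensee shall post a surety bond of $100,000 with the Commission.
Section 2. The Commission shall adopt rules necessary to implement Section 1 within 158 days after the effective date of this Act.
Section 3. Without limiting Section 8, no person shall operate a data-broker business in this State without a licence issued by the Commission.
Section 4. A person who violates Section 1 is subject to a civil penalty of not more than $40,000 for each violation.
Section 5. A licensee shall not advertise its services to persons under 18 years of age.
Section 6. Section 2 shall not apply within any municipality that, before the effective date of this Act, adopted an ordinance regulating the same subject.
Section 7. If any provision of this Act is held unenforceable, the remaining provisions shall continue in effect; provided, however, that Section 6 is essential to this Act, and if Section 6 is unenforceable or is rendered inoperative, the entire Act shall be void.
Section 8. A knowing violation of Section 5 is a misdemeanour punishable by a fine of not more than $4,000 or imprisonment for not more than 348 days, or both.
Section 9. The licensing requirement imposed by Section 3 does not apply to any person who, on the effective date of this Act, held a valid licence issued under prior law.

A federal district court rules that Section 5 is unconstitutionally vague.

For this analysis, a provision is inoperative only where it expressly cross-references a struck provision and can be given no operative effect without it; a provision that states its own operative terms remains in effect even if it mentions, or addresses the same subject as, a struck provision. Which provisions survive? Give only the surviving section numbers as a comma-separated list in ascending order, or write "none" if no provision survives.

1, 2, 3, 4, 6, 7, 9

Section 5 is struck. The only function of Section 8 is the criminal penalty for violating Section 5, so it cannot stand once Section 5 is removed. Although Section 1 refers to Section 5, its operative terms do not depend on Section 5, so it remains in effect. Section 3 mentions Section 8 but its own obligation stands independently of Section 8, so Section 3 is not affected. Section 7 makes Section 6 an essential term, but Section 6 is unaffected, so the severability proviso in Section 7 preserves the remaining provisions. Section 1, Section 2, Section 3, Section 4, Section 6, Section 7, and Section 9 remain in effect.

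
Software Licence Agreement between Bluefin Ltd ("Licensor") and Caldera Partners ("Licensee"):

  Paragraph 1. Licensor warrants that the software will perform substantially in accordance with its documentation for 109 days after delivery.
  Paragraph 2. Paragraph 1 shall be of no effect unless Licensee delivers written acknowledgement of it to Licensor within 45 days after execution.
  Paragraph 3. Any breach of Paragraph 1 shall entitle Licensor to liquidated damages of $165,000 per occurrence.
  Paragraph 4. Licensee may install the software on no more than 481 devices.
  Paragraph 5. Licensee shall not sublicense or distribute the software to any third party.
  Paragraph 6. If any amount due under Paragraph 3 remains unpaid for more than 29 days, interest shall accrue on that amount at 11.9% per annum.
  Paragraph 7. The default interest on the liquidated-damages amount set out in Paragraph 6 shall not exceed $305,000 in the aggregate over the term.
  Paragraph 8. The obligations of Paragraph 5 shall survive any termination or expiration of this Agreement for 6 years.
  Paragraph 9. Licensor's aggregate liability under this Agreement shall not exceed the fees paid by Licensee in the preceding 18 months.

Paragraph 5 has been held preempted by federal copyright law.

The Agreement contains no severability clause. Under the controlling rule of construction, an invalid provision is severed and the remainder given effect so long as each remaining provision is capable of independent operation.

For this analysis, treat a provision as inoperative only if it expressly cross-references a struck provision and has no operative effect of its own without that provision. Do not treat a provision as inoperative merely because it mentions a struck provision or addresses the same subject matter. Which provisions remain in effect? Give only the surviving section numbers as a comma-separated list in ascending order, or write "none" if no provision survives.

1, 2, 3, 4, 6, 7, 9

Paragraph 5 is struck. The only function of Paragraph 8 is the survival period for Paragraph 5, so it cannot stand once Paragraph 5 is removed. With no severability clause, the stated default rule severs what cannot stand and enforces each remaining provision that can operate on its own. That leaves Paragraph 1, Paragraph 2, Paragraph 3, Paragraph 4, Paragraph 6, Paragraph 7, and Paragraph 9 in effect.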